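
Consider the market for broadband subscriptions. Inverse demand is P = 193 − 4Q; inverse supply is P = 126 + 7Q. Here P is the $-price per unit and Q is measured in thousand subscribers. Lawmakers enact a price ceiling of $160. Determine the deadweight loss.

Competitive equilibrium: 193 − 4Q = 126 + 7Q → Q* = 6.0909, P* = 168.6364.
At the ceiling P = 160, quantity supplied = (160 − 126)/7 = 4.8571.
Willingness to pay at Q' = 4.8571: 193 − 4·4.8571 = 173.5716.
ΔQ = 6.0909 − 4.8571 = 1.2338; wedge = 173.5716 − 160 = 13.5716.
DWL = ½ × 1.2338 × 13.5716 = $8.37 thousand.

$8.37 thousand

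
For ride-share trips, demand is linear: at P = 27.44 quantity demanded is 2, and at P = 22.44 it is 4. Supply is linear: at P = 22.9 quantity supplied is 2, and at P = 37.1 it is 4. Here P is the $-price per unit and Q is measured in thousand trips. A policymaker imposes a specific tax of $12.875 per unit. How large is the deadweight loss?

$8.63 thousand

Demand slope = (22.44 − 27.44)/(4 − 2) = −2.5, so P = 32.44 − 2.5Q.
Supply slope = (37.1 − 22.9)/(4 − 2) = 7.1, so P = 8.7 + 7.1Q.
Competitive equilibrium: 32.44 − 2.5Q = 8.7 + 7.1Q → Q* = 2.4729, P* = 26.2577.
With the tax, the buyer price exceeds the seller price by 12.875: (32.44 − 2.5Q) − (8.7 + 7.1Q) = 12.875 → Q' = 1.1318.
ΔQ = 2.4729 − 1.1318 = 1.3411; the wedge equals the tax, 12.875.
Welfare loss = ½ × 1.3411 × 12.875 = $8.63 thousand.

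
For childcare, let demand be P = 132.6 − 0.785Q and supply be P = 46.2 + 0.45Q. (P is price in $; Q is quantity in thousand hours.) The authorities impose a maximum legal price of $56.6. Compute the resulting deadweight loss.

Competitive equilibrium: 132.6 − 0.785Q = 46.2 + 0.45Q → Q* = 69.9595, P* = 77.6818.
At the ceiling P = 56.6, quantity supplied = (56.6 − 46.2)/0.45 = 23.1111.
Willingness to pay at Q' = 23.1111: 132.6 − 0.785·23.1111 = 114.4578.
ΔQ = 69.9595 − 23.1111 = 46.8484; wedge = 114.4578 − 56.6 = 57.8578.
The triangle = ½ × 46.8484 × 57.8578 = $1355.27 thousand.

$1355.27 thousand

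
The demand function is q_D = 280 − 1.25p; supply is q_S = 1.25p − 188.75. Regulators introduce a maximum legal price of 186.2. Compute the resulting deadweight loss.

In inverse form: demand p = 224 − 0.8q, supply p = 151 + 0.8q.
Competitive equilibrium: 224 − 0.8q = 151 + 0.8q → q* = 45.625, p* = 187.5.
At the ceiling p = 186.2, quantity supplied = (186.2 − 151)/0.8 = 44.
Willingness to pay at q' = 44: 224 − 0.8·44 = 188.8.
Δq = 45.625 − 44 = 1.625; wedge = 188.8 − 186.2 = 2.6.
Welfare loss = ½ × 1.625 × 2.6 = 2.11.

2.11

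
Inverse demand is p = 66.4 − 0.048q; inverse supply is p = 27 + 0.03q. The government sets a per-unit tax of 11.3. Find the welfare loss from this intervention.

818.53

Competitive equilibrium: 66.4 − 0.048q = 27 + 0.03q → q* = 505.1282, p* = 42.1538.
With the tax, the buyer price exceeds the seller price by 11.3: (66.4 − 0.048q) − (27 + 0.03q) = 11.3 → q' = 360.2564.
Δq = 505.1282 − 360.2564 = 144.8718; the wedge equals the tax, 11.3.
Deadweight loss = ½ × 144.8718 × 11.3 = 818.53.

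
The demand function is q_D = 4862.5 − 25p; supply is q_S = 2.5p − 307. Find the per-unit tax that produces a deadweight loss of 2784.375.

49.5

In inverse form: demand p = 194.5 − 0.04q, supply p = 122.8 + 0.4q.
Competitive equilibrium: 194.5 − 0.04q = 122.8 + 0.4q → q* = 162.9545, p* = 187.9818.
A tax t gives Δq = t/0.44 and wedge t, so DWL = t²/0.88.
t²/0.88 = 2784.375 → t² = 2450.25 → t = 49.5.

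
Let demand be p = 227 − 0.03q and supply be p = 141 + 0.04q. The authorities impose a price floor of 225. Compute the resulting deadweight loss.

Competitive equilibrium: 227 − 0.03q = 141 + 0.04q → q* = 1228.57143, p* = 190.14286.
At the floor p = 225, quantity demanded = (227 − 225)/0.03 = 66.66667.
Sellers' marginal cost at q' = 66.66667: 141 + 0.04·66.66667 = 143.66667.
Δq = 1228.57143 − 66.66667 = 1161.90476; wedge = 225 − 143.66667 = 81.33333.
The triangle = ½ × 1161.90476 × 81.33333 = 47250.79.

47250.79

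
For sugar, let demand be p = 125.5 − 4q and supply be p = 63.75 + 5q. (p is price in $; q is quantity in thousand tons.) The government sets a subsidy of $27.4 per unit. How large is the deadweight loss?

Competitive equilibrium: 125.5 − 4q = 63.75 + 5q → q* = 6.8611, p* = 98.0556.
The subsidy lowers effective supply by 27.4: p = 36.35 + 5q.
New quantity: 125.5 − 4q = 36.35 + 5q → q' = 9.9056.
Overproduction Δq = 9.9056 − 6.8611 = 3.0445; wedge = subsidy = 27.4.
Deadweight loss = ½ × 3.0445 × 27.4 = $41.71 thousand.

$41.71 thousand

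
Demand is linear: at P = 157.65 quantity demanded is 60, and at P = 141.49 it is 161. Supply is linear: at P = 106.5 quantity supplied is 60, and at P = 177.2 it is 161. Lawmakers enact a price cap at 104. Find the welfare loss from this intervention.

Demand slope = (141.49 − 157.65)/(161 − 60) = −0.16, so P = 167.25 − 0.16Q.
Supply slope = (177.2 − 106.5)/(161 − 60) = 0.7, so P = 64.5 + 0.7Q.
Competitive equilibrium: 167.25 − 0.16Q = 64.5 + 0.7Q → Q* = 119.4767, P* = 148.1337.
At the ceiling P = 104, quantity supplied = (104 − 64.5)/0.7 = 56.4286.
Willingness to pay at Q' = 56.4286: 167.25 − 0.16·56.4286 = 158.2214.
ΔQ = 119.4767 − 56.4286 = 63.0481; wedge = 158.2214 − 104 = 54.2214.
Deadweight loss = ½ × 63.0481 × 54.2214 = 1709.28.

1709.28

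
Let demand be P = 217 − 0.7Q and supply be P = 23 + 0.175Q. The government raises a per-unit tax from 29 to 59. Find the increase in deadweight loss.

Competitive equilibrium: 217 − 0.7Q = 23 + 0.175Q → Q* = 221.7143, P* = 61.8.
For a per-unit tax t: ΔQ = t/0.875, so DWL = ½·t·(t/0.875) = t²/1.75.
At t = 29: DWL = 480.571. At t = 59: DWL = 1989.143.
Increase = 1989.143 − 480.571 = 1508.57.

1508.57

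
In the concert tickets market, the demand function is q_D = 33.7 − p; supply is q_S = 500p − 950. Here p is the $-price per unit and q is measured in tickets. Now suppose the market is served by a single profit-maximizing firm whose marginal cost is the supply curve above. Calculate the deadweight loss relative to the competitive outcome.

$125.90

In inverse form: demand p = 33.7 − q, supply p = 1.9 + 0.002q.
Competitive equilibrium: 33.7 − q = 1.9 + 0.002q → q* = 31.7365, p* = 1.9635.
Marginal revenue: MR = 33.7 − 2q. Set MR = MC: 33.7 − 2q = 1.9 + 0.002q → q_m = 15.8841.
Price p_m = 33.7 − 1·15.8841 = 17.8159; MC(q_m) = 1.9 + 0.002·15.8841 = 1.9318.
Competitive q* = 31.7365, so Δq = 15.8524; wedge = 17.8159 − 1.9318 = 15.8841.
The triangle = ½ × 15.8524 × 15.8841 = $125.90.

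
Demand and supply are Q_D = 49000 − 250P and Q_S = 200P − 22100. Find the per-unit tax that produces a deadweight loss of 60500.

33

In inverse form: demand P = 196 − 0.004Q, supply P = 110.5 + 0.005Q.
Competitive equilibrium: 196 − 0.004Q = 110.5 + 0.005Q → Q* = 9500, P* = 158.
A tax t gives ΔQ = t/0.009 and wedge t, so DWL = t²/0.018.
t²/0.018 = 60500 → t² = 1089 → t = 33.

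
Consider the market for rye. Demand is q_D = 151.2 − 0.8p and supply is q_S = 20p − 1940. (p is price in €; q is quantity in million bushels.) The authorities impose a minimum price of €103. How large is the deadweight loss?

€2.52 million

In inverse form: demand p = 189 − 1.25q, supply p = 97 + 0.05q.
Competitive equilibrium: 189 − 1.25q = 97 + 0.05q → q* = 70.7692, p* = 100.5385.
At the floor p = 103, quantity demanded = (189 − 103)/1.25 = 68.8.
Sellers' marginal cost at q' = 68.8: 97 + 0.05·68.8 = 100.44.
Δq = 70.7692 − 68.8 = 1.9692; wedge = 103 − 100.44 = 2.56.
The triangle = ½ × 1.9692 × 2.56 = €2.52 million.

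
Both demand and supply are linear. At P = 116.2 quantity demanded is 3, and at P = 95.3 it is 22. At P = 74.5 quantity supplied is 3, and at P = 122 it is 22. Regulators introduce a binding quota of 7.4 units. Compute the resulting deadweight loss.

Demand slope = (95.3 − 116.2)/(22 − 3) = −1.1, so P = 119.5 − 1.1Q.
Supply slope = (122 − 74.5)/(22 − 3) = 2.5, so P = 67 + 2.5Q.
Competitive equilibrium: 119.5 − 1.1Q = 67 + 2.5Q → Q* = 14.5833, P* = 103.4583.
At Q = 7.4: demand price = 119.5 − 1.1·7.4 = 111.36; supply price = 67 + 2.5·7.4 = 85.5.
ΔQ = 14.5833 − 7.4 = 7.1833; wedge = 111.36 − 85.5 = 25.86.
The triangle = ½ × 7.1833 × 25.86 = 92.88.

92.88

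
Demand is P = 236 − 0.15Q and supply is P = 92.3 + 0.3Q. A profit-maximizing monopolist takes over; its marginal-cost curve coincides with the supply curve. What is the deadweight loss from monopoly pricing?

Competitive equilibrium: 236 − 0.15Q = 92.3 + 0.3Q → Q* = 319.3333, P* = 188.1.
Marginal revenue: MR = 236 − 0.3Q. Set MR = MC: 236 − 0.3Q = 92.3 + 0.3Q → Q_m = 239.5.
Price P_m = 236 − 0.15·239.5 = 200.075; MC(Q_m) = 92.3 + 0.3·239.5 = 164.15.
Competitive Q* = 319.3333, so ΔQ = 79.8333; wedge = 200.075 − 164.15 = 35.925.
Deadweight loss = ½ × 79.8333 × 35.925 = 1434.01.

1434.01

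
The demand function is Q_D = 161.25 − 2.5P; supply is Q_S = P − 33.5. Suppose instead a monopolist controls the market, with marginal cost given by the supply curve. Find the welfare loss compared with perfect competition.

In inverse form: demand P = 64.5 − 0.4Q, supply P = 33.5 + Q.
Competitive equilibrium: 64.5 − 0.4Q = 33.5 + Q → Q* = 22.1429, P* = 55.6429.
Marginal revenue: MR = 64.5 − 0.8Q. Set MR = MC: 64.5 − 0.8Q = 33.5 + Q → Q_m = 17.2222.
Price P_m = 64.5 − 0.4·17.2222 = 57.6111; MC(Q_m) = 33.5 + 1·17.2222 = 50.7222.
Competitive Q* = 22.1429, so ΔQ = 4.9207; wedge = 57.6111 − 50.7222 = 6.8889.
The triangle = ½ × 4.9207 × 6.8889 = 16.95.

16.95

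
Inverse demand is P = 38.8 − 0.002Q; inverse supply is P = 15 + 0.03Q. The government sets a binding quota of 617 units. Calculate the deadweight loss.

257.049

Competitive equilibrium: 38.8 − 0.002Q = 15 + 0.03Q → Q* = 743.75, P* = 37.3125.
At Q = 617: demand price = 38.8 − 0.002·617 = 37.566; supply price = 15 + 0.03·617 = 33.51.
ΔQ = 743.75 − 617 = 126.75; wedge = 37.566 − 33.51 = 4.056.
The triangle = ½ × 126.75 × 4.056 = 257.049.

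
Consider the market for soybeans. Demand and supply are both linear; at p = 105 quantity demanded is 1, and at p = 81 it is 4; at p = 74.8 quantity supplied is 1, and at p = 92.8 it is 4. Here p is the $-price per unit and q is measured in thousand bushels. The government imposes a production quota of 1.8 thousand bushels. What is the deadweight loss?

$12.89 thousand

Demand slope = (81 − 105)/(4 − 1) = −8, so p = 113 − 8q.
Supply slope = (92.8 − 74.8)/(4 − 1) = 6, so p = 68.8 + 6q.
Competitive equilibrium: 113 − 8q = 68.8 + 6q → q* = 3.1571, p* = 87.7429.
At q = 1.8: demand price = 113 − 8·1.8 = 98.6; supply price = 68.8 + 6·1.8 = 79.6.
Δq = 3.1571 − 1.8 = 1.3571; wedge = 98.6 − 79.6 = 19.
The triangle = ½ × 1.3571 × 19 = $12.89 thousand.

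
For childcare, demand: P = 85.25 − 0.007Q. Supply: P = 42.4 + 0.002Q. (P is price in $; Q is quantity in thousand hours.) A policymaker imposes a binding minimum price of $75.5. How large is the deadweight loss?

$51053.11 thousand

Competitive equilibrium: 85.25 − 0.007Q = 42.4 + 0.002Q → Q* = 4761.11111, P* = 51.92222.
At the floor P = 75.5, quantity demanded = (85.25 − 75.5)/0.007 = 1392.85714.
Sellers' marginal cost at Q' = 1392.85714: 42.4 + 0.002·1392.85714 = 45.18571.
ΔQ = 4761.11111 − 1392.85714 = 3368.25397; wedge = 75.5 − 45.18571 = 30.31429.
DWL = ½ × 3368.25397 × 30.31429 = $51053.11 thousand.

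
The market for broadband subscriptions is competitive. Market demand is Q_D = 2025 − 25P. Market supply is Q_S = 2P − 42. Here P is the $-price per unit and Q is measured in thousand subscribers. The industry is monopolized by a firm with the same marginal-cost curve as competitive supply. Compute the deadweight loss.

In inverse form: demand P = 81 − 0.04Q, supply P = 21 + 0.5Q.
Competitive equilibrium: 81 − 0.04Q = 21 + 0.5Q → Q* = 111.1111, P* = 76.5556.
Marginal revenue: MR = 81 − 0.08Q. Set MR = MC: 81 − 0.08Q = 21 + 0.5Q → Q_m = 103.4483.
Price P_m = 81 − 0.04·103.4483 = 76.8621; MC(Q_m) = 21 + 0.5·103.4483 = 72.7242.
Competitive Q* = 111.1111, so ΔQ = 7.6628; wedge = 76.8621 − 72.7242 = 4.1379.
Welfare loss = ½ × 7.6628 × 4.1379 = $15.85 thousand.

$15.85 thousand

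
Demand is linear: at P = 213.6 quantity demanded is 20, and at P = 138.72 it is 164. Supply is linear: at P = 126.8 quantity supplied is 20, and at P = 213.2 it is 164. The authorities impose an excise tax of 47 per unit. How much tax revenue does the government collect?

2610.18

Demand slope = (138.72 − 213.6)/(164 − 20) = −0.52, so P = 224 − 0.52Q.
Supply slope = (213.2 − 126.8)/(164 − 20) = 0.6, so P = 114.8 + 0.6Q.
Competitive equilibrium: 224 − 0.52Q = 114.8 + 0.6Q → Q* = 97.5, P* = 173.3.
With the tax, the buyer price exceeds the seller price by 47: (224 − 0.52Q) − (114.8 + 0.6Q) = 47 → Q' = 55.5357.
Tax revenue = 47 × 55.5357 = 2610.18.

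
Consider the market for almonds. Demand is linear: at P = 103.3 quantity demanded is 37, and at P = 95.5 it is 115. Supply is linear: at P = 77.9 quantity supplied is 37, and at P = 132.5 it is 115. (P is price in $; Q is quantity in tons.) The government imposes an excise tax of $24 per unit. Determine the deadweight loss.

$360

Demand slope = (95.5 − 103.3)/(115 − 37) = −0.1, so P = 107 − 0.1Q.
Supply slope = (132.5 − 77.9)/(115 − 37) = 0.7, so P = 52 + 0.7Q.
Competitive equilibrium: 107 − 0.1Q = 52 + 0.7Q → Q* = 68.75, P* = 100.125.
With the tax, the buyer price exceeds the seller price by 24: (107 − 0.1Q) − (52 + 0.7Q) = 24 → Q' = 38.75.
ΔQ = 68.75 − 38.75 = 30; the wedge equals the tax, 24.
The triangle = ½ × 30 × 24 = $360.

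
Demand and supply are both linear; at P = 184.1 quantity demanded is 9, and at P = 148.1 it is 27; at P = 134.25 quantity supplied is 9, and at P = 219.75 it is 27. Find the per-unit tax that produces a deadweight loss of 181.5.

Demand slope = (148.1 − 184.1)/(27 − 9) = −2, so P = 202.1 − 2Q.
Supply slope = (219.75 − 134.25)/(27 − 9) = 4.75, so P = 91.5 + 4.75Q.
Competitive equilibrium: 202.1 − 2Q = 91.5 + 4.75Q → Q* = 16.3852, P* = 169.3296.
A tax t gives ΔQ = t/6.75 and wedge t, so DWL = t²/13.5.
t²/13.5 = 181.5 → t² = 2450.25 → t = 49.5.

49.5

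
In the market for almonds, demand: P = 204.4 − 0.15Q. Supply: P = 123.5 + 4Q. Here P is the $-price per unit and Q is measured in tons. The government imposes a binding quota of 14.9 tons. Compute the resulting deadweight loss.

$43.79

Competitive equilibrium: 204.4 − 0.15Q = 123.5 + 4Q → Q* = 19.494, P* = 201.4759.
At Q = 14.9: demand price = 204.4 − 0.15·14.9 = 202.165; supply price = 123.5 + 4·14.9 = 183.1.
ΔQ = 19.494 − 14.9 = 4.594; wedge = 202.165 − 183.1 = 19.065.
Deadweight loss = ½ × 4.594 × 19.065 = $43.79.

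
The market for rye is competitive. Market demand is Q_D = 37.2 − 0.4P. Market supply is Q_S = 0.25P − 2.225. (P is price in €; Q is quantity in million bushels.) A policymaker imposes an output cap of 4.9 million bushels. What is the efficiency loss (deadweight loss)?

€210 million

In inverse form: demand P = 93 − 2.5Q, supply P = 8.9 + 4Q.
Competitive equilibrium: 93 − 2.5Q = 8.9 + 4Q → Q* = 12.93846, P* = 60.65385.
At Q = 4.9: demand price = 93 − 2.5·4.9 = 80.75; supply price = 8.9 + 4·4.9 = 28.5.
ΔQ = 12.93846 − 4.9 = 8.03846; wedge = 80.75 − 28.5 = 52.25.
Welfare loss = ½ × 8.03846 × 52.25 = €210 million.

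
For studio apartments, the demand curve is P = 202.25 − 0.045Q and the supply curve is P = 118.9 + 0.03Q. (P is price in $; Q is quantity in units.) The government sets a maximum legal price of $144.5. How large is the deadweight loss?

$2496.15

Competitive equilibrium: 202.25 − 0.045Q = 118.9 + 0.03Q → Q* = 1111.3333, P* = 152.24.
At the ceiling P = 144.5, quantity supplied = (144.5 − 118.9)/0.03 = 853.3333.
Willingness to pay at Q' = 853.3333: 202.25 − 0.045·853.3333 = 163.85.
ΔQ = 1111.3333 − 853.3333 = 258; wedge = 163.85 − 144.5 = 19.35.
Welfare loss = ½ × 258 × 19.35 = $2496.15.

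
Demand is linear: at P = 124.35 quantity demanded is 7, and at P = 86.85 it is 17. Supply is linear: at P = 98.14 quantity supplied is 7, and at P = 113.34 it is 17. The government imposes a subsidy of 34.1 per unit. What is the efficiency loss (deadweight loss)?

110.32

Demand slope = (86.85 − 124.35)/(17 − 7) = −3.75, so P = 150.6 − 3.75Q.
Supply slope = (113.34 − 98.14)/(17 − 7) = 1.52, so P = 87.5 + 1.52Q.
Competitive equilibrium: 150.6 − 3.75Q = 87.5 + 1.52Q → Q* = 11.9734, P* = 105.6996.
The subsidy lowers effective supply by 34.1: P = 53.4 + 1.52Q.
New quantity: 150.6 − 3.75Q = 53.4 + 1.52Q → Q' = 18.444.
Overproduction ΔQ = 18.444 − 11.9734 = 6.4706; wedge = subsidy = 34.1.
Deadweight loss = ½ × 6.4706 × 34.1 = 110.32.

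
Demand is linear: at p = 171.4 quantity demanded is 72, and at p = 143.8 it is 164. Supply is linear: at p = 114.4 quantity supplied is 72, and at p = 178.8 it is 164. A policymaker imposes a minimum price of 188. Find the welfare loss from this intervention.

6309.39

Demand slope = (143.8 − 171.4)/(164 − 72) = −0.3, so p = 193 − 0.3q.
Supply slope = (178.8 − 114.4)/(164 − 72) = 0.7, so p = 64 + 0.7q.
Competitive equilibrium: 193 − 0.3q = 64 + 0.7q → q* = 129, p* = 154.3.
At the floor p = 188, quantity demanded = (193 − 188)/0.3 = 16.6667.
Sellers' marginal cost at q' = 16.6667: 64 + 0.7·16.6667 = 75.6667.
Δq = 129 − 16.6667 = 112.3333; wedge = 188 − 75.6667 = 112.3333.
The triangle = ½ × 112.3333 × 112.3333 = 6309.39.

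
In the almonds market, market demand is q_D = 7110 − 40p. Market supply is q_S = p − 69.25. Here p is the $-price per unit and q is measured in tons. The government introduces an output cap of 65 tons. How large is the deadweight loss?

In inverse form: demand p = 177.75 − 0.025q, supply p = 69.25 + q.
Competitive equilibrium: 177.75 − 0.025q = 69.25 + q → q* = 105.8537, p* = 175.1037.
At q = 65: demand price = 177.75 − 0.025·65 = 176.125; supply price = 69.25 + 1·65 = 134.25.
Δq = 105.8537 − 65 = 40.8537; wedge = 176.125 − 134.25 = 41.875.
Welfare loss = ½ × 40.8537 × 41.875 = $855.37.

$855.37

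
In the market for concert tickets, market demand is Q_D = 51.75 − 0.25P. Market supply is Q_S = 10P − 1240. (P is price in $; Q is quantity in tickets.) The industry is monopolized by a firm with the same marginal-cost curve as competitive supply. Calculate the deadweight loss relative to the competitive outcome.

$204.88

In inverse form: demand P = 207 − 4Q, supply P = 124 + 0.1Q.
Competitive equilibrium: 207 − 4Q = 124 + 0.1Q → Q* = 20.2439, P* = 126.0244.
Marginal revenue: MR = 207 − 8Q. Set MR = MC: 207 − 8Q = 124 + 0.1Q → Q_m = 10.2469.
Price P_m = 207 − 4·10.2469 = 166.0124; MC(Q_m) = 124 + 0.1·10.2469 = 125.0247.
Competitive Q* = 20.2439, so ΔQ = 9.997; wedge = 166.0124 − 125.0247 = 40.9877.
DWL = ½ × 9.997 × 40.9877 = $204.88.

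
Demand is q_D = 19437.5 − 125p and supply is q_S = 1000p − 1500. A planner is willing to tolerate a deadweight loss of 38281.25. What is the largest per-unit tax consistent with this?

26.25

In inverse form: demand p = 155.5 − 0.008q, supply p = 1.5 + 0.001q.
Competitive equilibrium: 155.5 − 0.008q = 1.5 + 0.001q → q* = 17111.1111, p* = 18.6111.
A tax t gives Δq = t/0.009 and wedge t, so DWL = t²/0.018.
t²/0.018 = 38281.25 → t² = 689.0625 → t = 26.25.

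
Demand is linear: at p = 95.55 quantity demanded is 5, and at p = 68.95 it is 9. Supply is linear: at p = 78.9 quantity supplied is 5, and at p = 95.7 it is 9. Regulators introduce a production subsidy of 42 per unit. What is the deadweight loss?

Demand slope = (68.95 − 95.55)/(9 − 5) = −6.65, so p = 128.8 − 6.65q.
Supply slope = (95.7 − 78.9)/(9 − 5) = 4.2, so p = 57.9 + 4.2q.
Competitive equilibrium: 128.8 − 6.65q = 57.9 + 4.2q → q* = 6.5346, p* = 85.3452.
The subsidy lowers effective supply by 42: p = 15.9 + 4.2q.
New quantity: 128.8 − 6.65q = 15.9 + 4.2q → q' = 10.4055.
Overproduction Δq = 10.4055 − 6.5346 = 3.8709; wedge = subsidy = 42.
Deadweight loss = ½ × 3.8709 × 42 = 81.29.

81.29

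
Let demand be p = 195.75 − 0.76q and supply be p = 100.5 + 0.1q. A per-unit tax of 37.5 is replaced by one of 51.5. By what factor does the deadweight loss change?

Competitive equilibrium: 195.75 − 0.76q = 100.5 + 0.1q → q* = 110.7558, p* = 111.5756.
For a per-unit tax t: Δq = t/0.86, so DWL = ½·t·(t/0.86) = t²/1.72.
At t = 37.5: DWL = 817.587. At t = 51.5: DWL = 1542.006.
Ratio = (51.5/37.5)² = 1.886.

1.886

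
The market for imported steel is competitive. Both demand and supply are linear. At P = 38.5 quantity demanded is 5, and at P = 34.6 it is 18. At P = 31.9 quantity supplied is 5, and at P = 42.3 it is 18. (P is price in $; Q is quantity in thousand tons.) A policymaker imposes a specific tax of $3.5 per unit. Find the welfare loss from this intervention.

$5.57 thousand

Demand slope = (34.6 − 38.5)/(18 − 5) = −0.3, so P = 40 − 0.3Q.
Supply slope = (42.3 − 31.9)/(18 − 5) = 0.8, so P = 27.9 + 0.8Q.
Competitive equilibrium: 40 − 0.3Q = 27.9 + 0.8Q → Q* = 11, P* = 36.7.
With the tax, the buyer price exceeds the seller price by 3.5: (40 − 0.3Q) − (27.9 + 0.8Q) = 3.5 → Q' = 7.8182.
ΔQ = 11 − 7.8182 = 3.1818; the wedge equals the tax, 3.5.
Deadweight loss = ½ × 3.1818 × 3.5 = $5.57 thousand.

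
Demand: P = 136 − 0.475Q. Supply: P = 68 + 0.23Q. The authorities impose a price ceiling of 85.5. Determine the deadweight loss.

Competitive equilibrium: 136 − 0.475Q = 68 + 0.23Q → Q* = 96.4539, P* = 90.1844.
At the ceiling P = 85.5, quantity supplied = (85.5 − 68)/0.23 = 76.087.
Willingness to pay at Q' = 76.087: 136 − 0.475·76.087 = 99.8587.
ΔQ = 96.4539 − 76.087 = 20.3669; wedge = 99.8587 − 85.5 = 14.3587.
Deadweight loss = ½ × 20.3669 × 14.3587 = 146.22.

146.22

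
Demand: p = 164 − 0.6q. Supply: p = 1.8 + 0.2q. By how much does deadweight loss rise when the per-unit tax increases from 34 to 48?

717.50

Competitive equilibrium: 164 − 0.6q = 1.8 + 0.2q → q* = 202.75, p* = 42.35.
For a per-unit tax t: Δq = t/0.8, so DWL = ½·t·(t/0.8) = t²/1.6.
At t = 34: DWL = 722.5. At t = 48: DWL = 1440.
Increase = 1440 − 722.5 = 717.50.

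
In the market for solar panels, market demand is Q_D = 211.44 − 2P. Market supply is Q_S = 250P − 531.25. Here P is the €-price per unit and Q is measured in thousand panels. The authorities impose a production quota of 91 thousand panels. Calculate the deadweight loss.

€3306.42 thousand

In inverse form: demand P = 105.72 − 0.5Q, supply P = 2.125 + 0.004Q.
Competitive equilibrium: 105.72 − 0.5Q = 2.125 + 0.004Q → Q* = 205.5456, P* = 2.9472.
At Q = 91: demand price = 105.72 − 0.5·91 = 60.22; supply price = 2.125 + 0.004·91 = 2.489.
ΔQ = 205.5456 − 91 = 114.5456; wedge = 60.22 − 2.489 = 57.731.
The triangle = ½ × 114.5456 × 57.731 = €3306.42 thousand.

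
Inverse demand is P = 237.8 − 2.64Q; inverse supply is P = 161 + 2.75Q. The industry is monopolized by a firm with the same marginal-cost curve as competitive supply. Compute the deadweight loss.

59.14

Competitive equilibrium: 237.8 − 2.64Q = 161 + 2.75Q → Q* = 14.2486, P* = 200.1837.
Marginal revenue: MR = 237.8 − 5.28Q. Set MR = MC: 237.8 − 5.28Q = 161 + 2.75Q → Q_m = 9.5641.
Price P_m = 237.8 − 2.64·9.5641 = 212.5508; MC(Q_m) = 161 + 2.75·9.5641 = 187.3013.
Competitive Q* = 14.2486, so ΔQ = 4.6845; wedge = 212.5508 − 187.3013 = 25.2495.
The triangle = ½ × 4.6845 × 25.2495 = 59.14.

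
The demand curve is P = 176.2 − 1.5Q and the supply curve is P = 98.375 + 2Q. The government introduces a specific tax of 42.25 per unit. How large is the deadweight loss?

255.01

Competitive equilibrium: 176.2 − 1.5Q = 98.375 + 2Q → Q* = 22.2357, P* = 142.8464.
With the tax, the buyer price exceeds the seller price by 42.25: (176.2 − 1.5Q) − (98.375 + 2Q) = 42.25 → Q' = 10.1643.
ΔQ = 22.2357 − 10.1643 = 12.0714; the wedge equals the tax, 42.25.
DWL = ½ × 12.0714 × 42.25 = 255.01.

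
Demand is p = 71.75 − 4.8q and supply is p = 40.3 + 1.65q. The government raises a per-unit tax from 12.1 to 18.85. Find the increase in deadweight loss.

Competitive equilibrium: 71.75 − 4.8q = 40.3 + 1.65q → q* = 4.876, p* = 48.3453.
For a per-unit tax t: Δq = t/6.45, so DWL = ½·t·(t/6.45) = t²/12.9.
At t = 12.1: DWL = 11.35. At t = 18.85: DWL = 27.544.
Increase = 27.544 − 11.35 = 16.19.

16.19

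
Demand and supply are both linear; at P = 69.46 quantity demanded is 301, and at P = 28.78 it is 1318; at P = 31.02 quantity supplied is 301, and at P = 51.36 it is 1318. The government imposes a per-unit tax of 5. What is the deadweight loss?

208.33

Demand slope = (28.78 − 69.46)/(1318 − 301) = −0.04, so P = 81.5 − 0.04Q.
Supply slope = (51.36 − 31.02)/(1318 − 301) = 0.02, so P = 25 + 0.02Q.
Competitive equilibrium: 81.5 − 0.04Q = 25 + 0.02Q → Q* = 941.6667, P* = 43.8333.
With the tax, the buyer price exceeds the seller price by 5: (81.5 − 0.04Q) − (25 + 0.02Q) = 5 → Q' = 858.3333.
ΔQ = 941.6667 − 858.3333 = 83.3334; the wedge equals the tax, 5.
DWL = ½ × 83.3334 × 5 = 208.33.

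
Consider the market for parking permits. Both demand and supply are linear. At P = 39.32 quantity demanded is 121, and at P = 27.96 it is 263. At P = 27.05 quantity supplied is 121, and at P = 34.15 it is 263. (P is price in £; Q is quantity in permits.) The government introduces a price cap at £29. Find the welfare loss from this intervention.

£199.38

Demand slope = (27.96 − 39.32)/(263 − 121) = −0.08, so P = 49 − 0.08Q.
Supply slope = (34.15 − 27.05)/(263 − 121) = 0.05, so P = 21 + 0.05Q.
Competitive equilibrium: 49 − 0.08Q = 21 + 0.05Q → Q* = 215.3846, P* = 31.7692.
At the ceiling P = 29, quantity supplied = (29 − 21)/0.05 = 160.
Willingness to pay at Q' = 160: 49 − 0.08·160 = 36.2.
ΔQ = 215.3846 − 160 = 55.3846; wedge = 36.2 − 29 = 7.2.
Welfare loss = ½ × 55.3846 × 7.2 = £199.38.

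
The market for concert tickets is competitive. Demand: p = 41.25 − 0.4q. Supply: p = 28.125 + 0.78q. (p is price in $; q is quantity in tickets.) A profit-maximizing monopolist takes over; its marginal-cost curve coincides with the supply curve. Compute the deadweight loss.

$4.68

Competitive equilibrium: 41.25 − 0.4q = 28.125 + 0.78q → q* = 11.1229, p* = 36.8008.
Marginal revenue: MR = 41.25 − 0.8q. Set MR = MC: 41.25 − 0.8q = 28.125 + 0.78q → q_m = 8.307.
Price p_m = 41.25 − 0.4·8.307 = 37.9272; MC(q_m) = 28.125 + 0.78·8.307 = 34.6045.
Competitive q* = 11.1229, so Δq = 2.8159; wedge = 37.9272 − 34.6045 = 3.3227.
DWL = ½ × 2.8159 × 3.3227 = $4.68.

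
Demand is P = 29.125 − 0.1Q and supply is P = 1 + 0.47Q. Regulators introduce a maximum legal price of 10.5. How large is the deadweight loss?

Competitive equilibrium: 29.125 − 0.1Q = 1 + 0.47Q → Q* = 49.3421, P* = 24.1908.
At the ceiling P = 10.5, quantity supplied = (10.5 − 1)/0.47 = 20.2128.
Willingness to pay at Q' = 20.2128: 29.125 − 0.1·20.2128 = 27.1037.
ΔQ = 49.3421 − 20.2128 = 29.1293; wedge = 27.1037 − 10.5 = 16.6037.
The triangle = ½ × 29.1293 × 16.6037 = 241.83.

241.83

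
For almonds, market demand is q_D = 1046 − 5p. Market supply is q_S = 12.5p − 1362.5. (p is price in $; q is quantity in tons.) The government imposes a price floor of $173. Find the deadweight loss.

In inverse form: demand p = 209.2 − 0.2q, supply p = 109 + 0.08q.
Competitive equilibrium: 209.2 − 0.2q = 109 + 0.08q → q* = 357.8571, p* = 137.6286.
At the floor p = 173, quantity demanded = (209.2 − 173)/0.2 = 181.
Sellers' marginal cost at q' = 181: 109 + 0.08·181 = 123.48.
Δq = 357.8571 − 181 = 176.8571; wedge = 173 − 123.48 = 49.52.
The triangle = ½ × 176.8571 × 49.52 = $4378.98.

$4378.98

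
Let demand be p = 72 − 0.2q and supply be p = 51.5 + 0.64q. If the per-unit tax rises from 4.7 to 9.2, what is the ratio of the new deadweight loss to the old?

3.832

Competitive equilibrium: 72 − 0.2q = 51.5 + 0.64q → q* = 24.4048, p* = 67.119.
For a per-unit tax t: Δq = t/0.84, so DWL = ½·t·(t/0.84) = t²/1.68.
At t = 4.7: DWL = 13.149. At t = 9.2: DWL = 50.381.
Ratio = (9.2/4.7)² = 3.832.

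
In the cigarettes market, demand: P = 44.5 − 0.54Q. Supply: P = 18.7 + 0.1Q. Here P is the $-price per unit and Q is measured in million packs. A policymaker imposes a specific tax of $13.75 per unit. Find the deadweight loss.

Competitive equilibrium: 44.5 − 0.54Q = 18.7 + 0.1Q → Q* = 40.3125, P* = 22.7313.
With the tax, the buyer price exceeds the seller price by 13.75: (44.5 − 0.54Q) − (18.7 + 0.1Q) = 13.75 → Q' = 18.8281.
ΔQ = 40.3125 − 18.8281 = 21.4844; the wedge equals the tax, 13.75.
Welfare loss = ½ × 21.4844 × 13.75 = $147.71 million.

$147.71 million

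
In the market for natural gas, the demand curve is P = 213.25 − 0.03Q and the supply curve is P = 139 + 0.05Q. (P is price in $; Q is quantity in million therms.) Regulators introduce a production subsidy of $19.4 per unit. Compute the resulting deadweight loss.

$2352.25 million

Competitive equilibrium: 213.25 − 0.03Q = 139 + 0.05Q → Q* = 928.125, P* = 185.4063.
The subsidy lowers effective supply by 19.4: P = 119.6 + 0.05Q.
New quantity: 213.25 − 0.03Q = 119.6 + 0.05Q → Q' = 1170.625.
Overproduction ΔQ = 1170.625 − 928.125 = 242.5; wedge = subsidy = 19.4.
Welfare loss = ½ × 242.5 × 19.4 = $2352.25 million.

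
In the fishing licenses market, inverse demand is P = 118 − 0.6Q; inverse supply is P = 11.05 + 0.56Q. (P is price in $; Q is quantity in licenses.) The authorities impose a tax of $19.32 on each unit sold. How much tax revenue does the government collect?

Competitive equilibrium: 118 − 0.6Q = 11.05 + 0.56Q → Q* = 92.1983, P* = 62.681.
With the tax, the buyer price exceeds the seller price by 19.32: (118 − 0.6Q) − (11.05 + 0.56Q) = 19.32 → Q' = 75.5431.
Tax revenue = 19.32 × 75.5431 = $1459.49.

$1459.49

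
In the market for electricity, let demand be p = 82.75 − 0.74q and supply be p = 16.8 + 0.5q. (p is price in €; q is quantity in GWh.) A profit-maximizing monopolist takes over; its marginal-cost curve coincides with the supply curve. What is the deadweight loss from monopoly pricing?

€244.97

Competitive equilibrium: 82.75 − 0.74q = 16.8 + 0.5q → q* = 53.1855, p* = 43.3927.
Marginal revenue: MR = 82.75 − 1.48q. Set MR = MC: 82.75 − 1.48q = 16.8 + 0.5q → q_m = 33.3081.
Price p_m = 82.75 − 0.74·33.3081 = 58.102; MC(q_m) = 16.8 + 0.5·33.3081 = 33.4541.
Competitive q* = 53.1855, so Δq = 19.8774; wedge = 58.102 − 33.4541 = 24.6479.
Deadweight loss = ½ × 19.8774 × 24.6479 = €244.97.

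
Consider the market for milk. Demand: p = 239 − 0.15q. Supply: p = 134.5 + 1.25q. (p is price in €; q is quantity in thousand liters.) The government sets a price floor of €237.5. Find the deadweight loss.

Competitive equilibrium: 239 − 0.15q = 134.5 + 1.25q → q* = 74.6429, p* = 227.8036.
At the floor p = 237.5, quantity demanded = (239 − 237.5)/0.15 = 10.
Sellers' marginal cost at q' = 10: 134.5 + 1.25·10 = 147.
Δq = 74.6429 − 10 = 64.6429; wedge = 237.5 − 147 = 90.5.
Deadweight loss = ½ × 64.6429 × 90.5 = €2925.09 thousand.

€2925.09 thousand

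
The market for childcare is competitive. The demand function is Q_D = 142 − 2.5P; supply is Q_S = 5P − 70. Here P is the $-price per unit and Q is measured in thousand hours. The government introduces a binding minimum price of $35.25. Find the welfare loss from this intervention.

$91.44 thousand

In inverse form: demand P = 56.8 − 0.4Q, supply P = 14 + 0.2Q.
Competitive equilibrium: 56.8 − 0.4Q = 14 + 0.2Q → Q* = 71.3333, P* = 28.2667.
At the floor P = 35.25, quantity demanded = (56.8 − 35.25)/0.4 = 53.875.
Sellers' marginal cost at Q' = 53.875: 14 + 0.2·53.875 = 24.775.
ΔQ = 71.3333 − 53.875 = 17.4583; wedge = 35.25 − 24.775 = 10.475.
Deadweight loss = ½ × 17.4583 × 10.475 = $91.44 thousand.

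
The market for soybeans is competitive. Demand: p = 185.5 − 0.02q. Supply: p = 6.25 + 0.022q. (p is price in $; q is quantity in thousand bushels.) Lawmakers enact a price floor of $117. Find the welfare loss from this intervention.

Competitive equilibrium: 185.5 − 0.02q = 6.25 + 0.022q → q* = 4267.8571, p* = 100.1429.
At the floor p = 117, quantity demanded = (185.5 − 117)/0.02 = 3425.
Sellers' marginal cost at q' = 3425: 6.25 + 0.022·3425 = 81.6.
Δq = 4267.8571 − 3425 = 842.8571; wedge = 117 − 81.6 = 35.4.
Welfare loss = ½ × 842.8571 × 35.4 = $14918.57 thousand.

$14918.57 thousand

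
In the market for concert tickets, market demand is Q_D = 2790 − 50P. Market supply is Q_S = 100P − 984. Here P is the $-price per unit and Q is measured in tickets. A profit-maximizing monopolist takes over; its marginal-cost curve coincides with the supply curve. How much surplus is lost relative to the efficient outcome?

In inverse form: demand P = 55.8 − 0.02Q, supply P = 9.84 + 0.01Q.
Competitive equilibrium: 55.8 − 0.02Q = 9.84 + 0.01Q → Q* = 1532, P* = 25.16.
Marginal revenue: MR = 55.8 − 0.04Q. Set MR = MC: 55.8 − 0.04Q = 9.84 + 0.01Q → Q_m = 919.2.
Price P_m = 55.8 − 0.02·919.2 = 37.416; MC(Q_m) = 9.84 + 0.01·919.2 = 19.032.
Competitive Q* = 1532, so ΔQ = 612.8; wedge = 37.416 − 19.032 = 18.384.
DWL = ½ × 612.8 × 18.384 = $5632.86.

$5632.86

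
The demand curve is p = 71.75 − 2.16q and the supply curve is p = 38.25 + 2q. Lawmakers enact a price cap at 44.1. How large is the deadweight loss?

54.69

Competitive equilibrium: 71.75 − 2.16q = 38.25 + 2q → q* = 8.0529, p* = 54.3558.
At the ceiling p = 44.1, quantity supplied = (44.1 − 38.25)/2 = 2.925.
Willingness to pay at q' = 2.925: 71.75 − 2.16·2.925 = 65.432.
Δq = 8.0529 − 2.925 = 5.1279; wedge = 65.432 − 44.1 = 21.332.
DWL = ½ × 5.1279 × 21.332 = 54.69.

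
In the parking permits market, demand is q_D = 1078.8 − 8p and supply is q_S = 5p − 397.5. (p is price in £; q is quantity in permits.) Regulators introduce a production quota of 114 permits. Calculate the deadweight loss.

In inverse form: demand p = 134.85 − 0.125q, supply p = 79.5 + 0.2q.
Competitive equilibrium: 134.85 − 0.125q = 79.5 + 0.2q → q* = 170.3077, p* = 113.5615.
At q = 114: demand price = 134.85 − 0.125·114 = 120.6; supply price = 79.5 + 0.2·114 = 102.3.
Δq = 170.3077 − 114 = 56.3077; wedge = 120.6 − 102.3 = 18.3.
DWL = ½ × 56.3077 × 18.3 = £515.22.

£515.22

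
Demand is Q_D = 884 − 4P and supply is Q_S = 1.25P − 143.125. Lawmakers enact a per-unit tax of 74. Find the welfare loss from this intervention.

In inverse form: demand P = 221 − 0.25Q, supply P = 114.5 + 0.8Q.
Competitive equilibrium: 221 − 0.25Q = 114.5 + 0.8Q → Q* = 101.4286, P* = 195.6429.
With the tax, the buyer price exceeds the seller price by 74: (221 − 0.25Q) − (114.5 + 0.8Q) = 74 → Q' = 30.9524.
ΔQ = 101.4286 − 30.9524 = 70.4762; the wedge equals the tax, 74.
The triangle = ½ × 70.4762 × 74 = 2607.62.

2607.62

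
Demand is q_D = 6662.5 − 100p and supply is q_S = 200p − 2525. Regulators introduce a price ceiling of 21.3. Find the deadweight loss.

In inverse form: demand p = 66.625 − 0.01q, supply p = 12.625 + 0.005q.
Competitive equilibrium: 66.625 − 0.01q = 12.625 + 0.005q → q* = 3600, p* = 30.625.
At the ceiling p = 21.3, quantity supplied = (21.3 − 12.625)/0.005 = 1735.
Willingness to pay at q' = 1735: 66.625 − 0.01·1735 = 49.275.
Δq = 3600 − 1735 = 1865; wedge = 49.275 − 21.3 = 27.975.
DWL = ½ × 1865 × 27.975 = 26086.69.

26086.69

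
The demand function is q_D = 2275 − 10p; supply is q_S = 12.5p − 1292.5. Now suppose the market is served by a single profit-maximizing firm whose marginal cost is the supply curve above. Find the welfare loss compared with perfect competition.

5456.64

In inverse form: demand p = 227.5 − 0.1q, supply p = 103.4 + 0.08q.
Competitive equilibrium: 227.5 − 0.1q = 103.4 + 0.08q → q* = 689.4444, p* = 158.5556.
Marginal revenue: MR = 227.5 − 0.2q. Set MR = MC: 227.5 − 0.2q = 103.4 + 0.08q → q_m = 443.2143.
Price p_m = 227.5 − 0.1·443.2143 = 183.1786; MC(q_m) = 103.4 + 0.08·443.2143 = 138.8571.
Competitive q* = 689.4444, so Δq = 246.2301; wedge = 183.1786 − 138.8571 = 44.3215.
Welfare loss = ½ × 246.2301 × 44.3215 = 5456.64.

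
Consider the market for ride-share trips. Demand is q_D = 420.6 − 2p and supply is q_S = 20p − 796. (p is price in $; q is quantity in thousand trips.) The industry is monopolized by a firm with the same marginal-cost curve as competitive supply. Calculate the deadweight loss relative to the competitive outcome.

$5992.63 thousand

In inverse form: demand p = 210.3 − 0.5q, supply p = 39.8 + 0.05q.
Competitive equilibrium: 210.3 − 0.5q = 39.8 + 0.05q → q* = 310, p* = 55.3.
Marginal revenue: MR = 210.3 − q. Set MR = MC: 210.3 − q = 39.8 + 0.05q → q_m = 162.38095.
Price p_m = 210.3 − 0.5·162.38095 = 129.10953; MC(q_m) = 39.8 + 0.05·162.38095 = 47.91905.
Competitive q* = 310, so Δq = 147.61905; wedge = 129.10953 − 47.91905 = 81.19048.
The triangle = ½ × 147.61905 × 81.19048 = $5992.63 thousand.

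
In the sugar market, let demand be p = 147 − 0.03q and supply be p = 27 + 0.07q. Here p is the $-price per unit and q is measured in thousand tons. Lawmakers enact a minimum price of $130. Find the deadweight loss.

Competitive equilibrium: 147 − 0.03q = 27 + 0.07q → q* = 1200, p* = 111.
At the floor p = 130, quantity demanded = (147 − 130)/0.03 = 566.666667.
Sellers' marginal cost at q' = 566.666667: 27 + 0.07·566.666667 = 66.666667.
Δq = 1200 − 566.666667 = 633.333333; wedge = 130 − 66.666667 = 63.333333.
The triangle = ½ × 633.333333 × 63.333333 = $20055.56 thousand.

$20055.56 thousand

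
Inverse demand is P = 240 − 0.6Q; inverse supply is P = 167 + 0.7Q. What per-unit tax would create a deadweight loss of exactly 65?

13

Competitive equilibrium: 240 − 0.6Q = 167 + 0.7Q → Q* = 56.1538, P* = 206.3077.
A tax t gives ΔQ = t/1.3 and wedge t, so DWL = t²/2.6.
t²/2.6 = 65 → t² = 169 → t = 13.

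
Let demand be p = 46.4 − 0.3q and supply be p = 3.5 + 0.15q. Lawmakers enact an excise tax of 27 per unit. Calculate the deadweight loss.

Competitive equilibrium: 46.4 − 0.3q = 3.5 + 0.15q → q* = 95.3333, p* = 17.8.
With the tax, the buyer price exceeds the seller price by 27: (46.4 − 0.3q) − (3.5 + 0.15q) = 27 → q' = 35.3333.
Δq = 95.3333 − 35.3333 = 60; the wedge equals the tax, 27.
The triangle = ½ × 60 × 27 = 810.

810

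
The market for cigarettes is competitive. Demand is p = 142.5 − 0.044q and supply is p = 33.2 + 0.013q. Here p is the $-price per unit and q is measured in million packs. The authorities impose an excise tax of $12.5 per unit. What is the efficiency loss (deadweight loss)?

Competitive equilibrium: 142.5 − 0.044q = 33.2 + 0.013q → q* = 1917.5439, p* = 58.1281.
With the tax, the buyer price exceeds the seller price by 12.5: (142.5 − 0.044q) − (33.2 + 0.013q) = 12.5 → q' = 1698.2456.
Δq = 1917.5439 − 1698.2456 = 219.2983; the wedge equals the tax, 12.5.
Deadweight loss = ½ × 219.2983 × 12.5 = $1370.61 million.

$1370.61 million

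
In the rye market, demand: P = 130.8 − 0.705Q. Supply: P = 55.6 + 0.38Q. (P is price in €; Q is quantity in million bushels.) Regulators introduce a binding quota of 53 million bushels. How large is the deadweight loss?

€144.29 million

Competitive equilibrium: 130.8 − 0.705Q = 55.6 + 0.38Q → Q* = 69.3088, P* = 81.9373.
At Q = 53: demand price = 130.8 − 0.705·53 = 93.435; supply price = 55.6 + 0.38·53 = 75.74.
ΔQ = 69.3088 − 53 = 16.3088; wedge = 93.435 − 75.74 = 17.695.
The triangle = ½ × 16.3088 × 17.695 = €144.29 million.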